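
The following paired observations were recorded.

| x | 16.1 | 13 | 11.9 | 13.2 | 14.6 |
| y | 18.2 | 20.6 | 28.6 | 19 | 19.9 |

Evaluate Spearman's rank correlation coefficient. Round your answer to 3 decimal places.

Rank x: 5, 2, 1, 3, 4
Rank y: 1, 4, 5, 2, 3
d = rank(x) − rank(y): 4, -2, -4, 1, 1; Σd² = 38
ρ = 1 − 6Σd² / [n(n²−1)] = 1 − 6×38 / (5×24) = 1 − 228/120 ≈ -0.900

-0.900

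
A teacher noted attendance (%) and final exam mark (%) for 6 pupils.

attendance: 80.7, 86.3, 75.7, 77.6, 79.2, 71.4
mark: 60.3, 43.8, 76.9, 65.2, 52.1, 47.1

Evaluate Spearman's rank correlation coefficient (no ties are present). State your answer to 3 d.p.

Rank attendance: 5, 6, 2, 3, 4, 1
Rank mark: 4, 1, 6, 5, 3, 2
d = rank(attendance) − rank(mark): 1, 5, -4, -2, 1, -1; Σd² = 48
ρ = 1 − 6Σd² / [n(n²−1)] = 1 − 6×48 / (6×35) = 1 − 288/210 ≈ -0.371

-0.371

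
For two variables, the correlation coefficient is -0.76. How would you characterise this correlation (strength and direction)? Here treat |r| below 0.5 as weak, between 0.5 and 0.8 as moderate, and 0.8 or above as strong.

moderate negative

r = -0.76 < 0 so the relationship is negative.
|r| = 0.76, which falls in the moderate range.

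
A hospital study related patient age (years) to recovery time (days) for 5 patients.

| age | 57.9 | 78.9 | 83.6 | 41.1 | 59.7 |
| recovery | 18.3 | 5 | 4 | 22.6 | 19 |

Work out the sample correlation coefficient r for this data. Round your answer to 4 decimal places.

n = 5, Σx = 321.2, Σy = 68.9, Σx² = 21819.88, Σy² = 1247.65, Σxy = 3851.63
nΣxy − ΣxΣy = 19258.15 − 22130.68 = -2872.53
nΣx² − (Σx)² = 109099.4 − 103169.44 = 5929.96; nΣy² − (Σy)² = 6238.25 − 4747.21 = 1491.04
r = -2872.53 / √(5929.96 × 1491.04) = -2872.53 / 2973.5177 ≈ -0.9660

-0.9660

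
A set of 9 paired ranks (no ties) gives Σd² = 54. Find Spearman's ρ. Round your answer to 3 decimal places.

ρ = 1 − 6Σd² / [n(n²−1)] = 1 − 6×54 / (9×80)
  = 1 − 324/720 = 1 − 0.4500 ≈ 0.550

0.550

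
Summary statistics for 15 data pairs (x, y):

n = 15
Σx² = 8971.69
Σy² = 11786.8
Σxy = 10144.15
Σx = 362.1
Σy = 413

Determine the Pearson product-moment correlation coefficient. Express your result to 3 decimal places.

r = (nΣxy − ΣxΣy) / √[(nΣx² − (Σx)²)(nΣy² − (Σy)²)]
Numerator: 15×10144.15 − 362.1×413 = 2614.95
Denominator: √[(134575.35 − 131116.41)(176802 − 170569)] = √[3458.94 × 6233] = 4643.2287
r = 2614.95 / 4643.2287 ≈ 0.563

0.563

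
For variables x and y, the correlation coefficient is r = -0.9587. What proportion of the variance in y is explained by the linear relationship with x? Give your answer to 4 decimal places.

r² = (-0.9587)² = 0.9191

0.9191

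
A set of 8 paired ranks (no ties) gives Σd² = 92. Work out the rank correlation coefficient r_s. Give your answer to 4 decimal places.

-0.0952

ρ = 1 − 6Σd² / [n(n²−1)] = 1 − 6×92 / (8×63)
  = 1 − 552/504 = 1 − 1.09524 ≈ -0.0952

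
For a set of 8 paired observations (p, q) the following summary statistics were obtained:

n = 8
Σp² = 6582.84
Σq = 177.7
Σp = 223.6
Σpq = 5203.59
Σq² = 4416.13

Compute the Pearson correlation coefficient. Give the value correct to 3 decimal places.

0.599

r = (nΣpq − ΣpΣq) / √[(nΣp² − (Σp)²)(nΣq² − (Σq)²)]
Numerator: 8×5203.59 − 223.6×177.7 = 1895
Denominator: √[(52662.72 − 49996.96)(35329.04 − 31577.29)] = √[2665.76 × 3751.75] = 3162.4777
r = 1895 / 3162.4777 ≈ 0.599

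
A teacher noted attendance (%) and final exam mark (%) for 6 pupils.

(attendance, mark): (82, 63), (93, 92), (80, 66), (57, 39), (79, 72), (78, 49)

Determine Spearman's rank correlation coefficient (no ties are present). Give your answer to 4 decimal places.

0.7714

Rank attendance: 5, 6, 4, 1, 3, 2
Rank mark: 3, 6, 4, 1, 5, 2
d = rank(attendance) − rank(mark): 2, 0, 0, 0, -2, 0; Σd² = 8
ρ = 1 − 6Σd² / [n(n²−1)] = 1 − 6×8 / (6×35) = 1 − 48/210 ≈ 0.7714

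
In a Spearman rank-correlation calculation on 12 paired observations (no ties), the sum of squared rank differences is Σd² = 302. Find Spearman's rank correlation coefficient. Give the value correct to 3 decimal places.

ρ = 1 − 6Σd² / [n(n²−1)] = 1 − 6×302 / (12×143)
  = 1 − 1812/1716 = 1 − 1.0559 ≈ -0.056

-0.056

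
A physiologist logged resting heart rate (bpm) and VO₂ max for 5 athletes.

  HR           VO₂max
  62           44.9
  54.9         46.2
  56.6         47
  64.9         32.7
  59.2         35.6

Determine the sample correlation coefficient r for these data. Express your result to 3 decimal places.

n = 5, Σx = 297.6, Σy = 206.4, Σx² = 17778.22, Σy² = 8696.1, Σxy = 12210.13
nΣxy − ΣxΣy = 61050.65 − 61424.64 = -373.99
nΣx² − (Σx)² = 88891.1 − 88565.76 = 325.34; nΣy² − (Σy)² = 43480.5 − 42600.96 = 879.54
r = -373.99 / √(325.34 × 879.54) = -373.99 / 534.9295 ≈ -0.699

-0.699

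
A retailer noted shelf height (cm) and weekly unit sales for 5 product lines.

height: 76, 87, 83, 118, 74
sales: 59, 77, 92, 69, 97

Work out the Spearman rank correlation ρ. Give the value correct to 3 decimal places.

Rank height: 2, 4, 3, 5, 1
Rank sales: 1, 3, 4, 2, 5
d = rank(height) − rank(sales): 1, 1, -1, 3, -4; Σd² = 28
ρ = 1 − 6Σd² / [n(n²−1)] = 1 − 6×28 / (5×24) = 1 − 168/120 ≈ -0.400

-0.400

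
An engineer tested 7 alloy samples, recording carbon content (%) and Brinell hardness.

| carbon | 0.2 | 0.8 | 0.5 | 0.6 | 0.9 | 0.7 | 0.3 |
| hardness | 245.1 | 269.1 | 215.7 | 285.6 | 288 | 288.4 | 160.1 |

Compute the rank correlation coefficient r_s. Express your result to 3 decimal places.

0.714

Rank carbon: 1, 6, 3, 4, 7, 5, 2
Rank hardness: 3, 4, 2, 5, 6, 7, 1
d = rank(carbon) − rank(hardness): -2, 2, 1, -1, 1, -2, 1; Σd² = 16
ρ = 1 − 6Σd² / [n(n²−1)] = 1 − 6×16 / (7×48) = 1 − 96/336 ≈ 0.714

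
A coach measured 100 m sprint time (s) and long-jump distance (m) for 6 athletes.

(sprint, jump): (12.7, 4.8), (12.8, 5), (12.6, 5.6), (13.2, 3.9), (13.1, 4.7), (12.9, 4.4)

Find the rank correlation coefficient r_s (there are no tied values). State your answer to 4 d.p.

Rank sprint: 2, 3, 1, 6, 5, 4
Rank jump: 4, 5, 6, 1, 3, 2
d = rank(sprint) − rank(jump): -2, -2, -5, 5, 2, 2; Σd² = 66
ρ = 1 − 6Σd² / [n(n²−1)] = 1 − 6×66 / (6×35) = 1 − 396/210 ≈ -0.8857

-0.8857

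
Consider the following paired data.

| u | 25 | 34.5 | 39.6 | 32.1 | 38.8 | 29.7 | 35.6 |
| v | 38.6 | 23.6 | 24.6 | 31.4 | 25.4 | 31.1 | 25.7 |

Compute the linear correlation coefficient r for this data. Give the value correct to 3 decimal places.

-0.907

n = 7, Σu = 235.3, Σv = 200.4, Σu² = 8068.71, Σv² = 5910.9, Σuv = 6585.41
nΣuv − ΣuΣv = 46097.87 − 47154.12 = -1056.25
nΣu² − (Σu)² = 56480.97 − 55366.09 = 1114.88; nΣv² − (Σv)² = 41376.3 − 40160.16 = 1216.14
r = -1056.25 / √(1114.88 × 1216.14) = -1056.25 / 1164.4098 ≈ -0.907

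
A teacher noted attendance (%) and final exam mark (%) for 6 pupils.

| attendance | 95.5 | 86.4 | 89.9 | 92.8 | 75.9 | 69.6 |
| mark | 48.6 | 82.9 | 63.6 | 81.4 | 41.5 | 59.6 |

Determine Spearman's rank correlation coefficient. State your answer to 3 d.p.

Rank attendance: 6, 3, 4, 5, 2, 1
Rank mark: 2, 6, 4, 5, 1, 3
d = rank(attendance) − rank(mark): 4, -3, 0, 0, 1, -2; Σd² = 30
ρ = 1 − 6Σd² / [n(n²−1)] = 1 − 6×30 / (6×35) = 1 − 180/210 ≈ 0.143

0.143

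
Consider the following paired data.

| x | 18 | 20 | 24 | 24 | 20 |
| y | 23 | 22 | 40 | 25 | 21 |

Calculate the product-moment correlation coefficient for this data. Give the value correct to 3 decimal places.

0.674

n = 5, Σx = 106, Σy = 131, Σx² = 2276, Σy² = 3679, Σxy = 2834
nΣxy − ΣxΣy = 14170 − 13886 = 284
nΣx² − (Σx)² = 11380 − 11236 = 144; nΣy² − (Σy)² = 18395 − 17161 = 1234
r = 284 / √(144 × 1234) = 284 / 421.5400 ≈ 0.674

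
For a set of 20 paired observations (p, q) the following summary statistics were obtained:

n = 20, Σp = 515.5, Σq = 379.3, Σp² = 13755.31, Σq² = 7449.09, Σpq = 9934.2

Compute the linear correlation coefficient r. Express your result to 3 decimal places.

0.456

r = (nΣpq − ΣpΣq) / √[(nΣp² − (Σp)²)(nΣq² − (Σq)²)]
Numerator: 20×9934.2 − 515.5×379.3 = 3154.85
Denominator: √[(275106.2 − 265740.25)(148981.8 − 143868.49)] = √[9365.95 × 5113.31] = 6920.3328
r = 3154.85 / 6920.3328 ≈ 0.456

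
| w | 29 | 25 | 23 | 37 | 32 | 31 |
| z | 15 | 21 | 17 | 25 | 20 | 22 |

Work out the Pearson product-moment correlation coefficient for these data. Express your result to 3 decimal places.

0.642

n = 6, Σw = 177, Σz = 120, Σw² = 5349, Σz² = 2464, Σwz = 3598
nΣwz − ΣwΣz = 21588 − 21240 = 348
nΣw² − (Σw)² = 32094 − 31329 = 765; nΣz² − (Σz)² = 14784 − 14400 = 384
r = 348 / √(765 × 384) = 348 / 541.9963 ≈ 0.642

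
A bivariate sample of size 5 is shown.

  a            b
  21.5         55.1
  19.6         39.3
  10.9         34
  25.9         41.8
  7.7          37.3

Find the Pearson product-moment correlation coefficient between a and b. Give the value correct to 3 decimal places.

0.581

n = 5, Σa = 85.6, Σb = 207.5, Σa² = 1695.32, Σb² = 8875.03, Σab = 3695.36
nΣab − ΣaΣb = 18476.8 − 17762 = 714.8
nΣa² − (Σa)² = 8476.6 − 7327.36 = 1149.24; nΣb² − (Σb)² = 44375.15 − 43056.25 = 1318.9
r = 714.8 / √(1149.24 × 1318.9) = 714.8 / 1231.1509 ≈ 0.581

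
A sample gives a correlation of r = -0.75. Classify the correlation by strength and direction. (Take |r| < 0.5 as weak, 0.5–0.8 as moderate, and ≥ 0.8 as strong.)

r = -0.75 < 0 so the relationship is negative.
|r| = 0.75, which falls in the moderate range.

moderate negative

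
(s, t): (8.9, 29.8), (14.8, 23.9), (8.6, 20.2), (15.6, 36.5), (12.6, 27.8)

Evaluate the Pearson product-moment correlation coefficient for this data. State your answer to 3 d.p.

0.500

n = 5, Σs = 60.5, Σt = 138.2, Σs² = 774.33, Σt² = 3972.38, Σst = 1712.34
nΣst − ΣsΣt = 8561.7 − 8361.1 = 200.6
nΣs² − (Σs)² = 3871.65 − 3660.25 = 211.4; nΣt² − (Σt)² = 19861.9 − 19099.24 = 762.66
r = 200.6 / √(211.4 × 762.66) = 200.6 / 401.5300 ≈ 0.500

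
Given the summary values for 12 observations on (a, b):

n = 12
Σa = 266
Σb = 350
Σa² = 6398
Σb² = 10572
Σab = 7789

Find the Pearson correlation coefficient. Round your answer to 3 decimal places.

r = (nΣab − ΣaΣb) / √[(nΣa² − (Σa)²)(nΣb² − (Σb)²)]
Numerator: 12×7789 − 266×350 = 368
Denominator: √[(76776 − 70756)(126864 − 122500)] = √[6020 × 4364] = 5125.5517
r = 368 / 5125.5517 ≈ 0.072

0.072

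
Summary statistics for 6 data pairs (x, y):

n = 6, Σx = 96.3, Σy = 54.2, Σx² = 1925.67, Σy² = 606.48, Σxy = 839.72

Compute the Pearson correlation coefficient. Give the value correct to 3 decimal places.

-0.143

r = (nΣxy − ΣxΣy) / √[(nΣx² − (Σx)²)(nΣy² − (Σy)²)]
Numerator: 6×839.72 − 96.3×54.2 = -181.14
Denominator: √[(11554.02 − 9273.69)(3638.88 − 2937.64)] = √[2280.33 × 701.24] = 1264.5389
r = -181.14 / 1264.5389 ≈ -0.143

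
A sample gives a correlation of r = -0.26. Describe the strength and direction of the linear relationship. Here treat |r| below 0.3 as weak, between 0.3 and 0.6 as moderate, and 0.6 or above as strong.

r = -0.26 < 0 so the relationship is negative.
|r| = 0.26, which falls in the weak range.

weak negative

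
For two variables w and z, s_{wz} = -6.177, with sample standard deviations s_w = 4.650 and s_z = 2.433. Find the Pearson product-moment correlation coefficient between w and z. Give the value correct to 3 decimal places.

-0.546

r = Cov(w,z) / (s_w · s_z) = -6.177 / (4.650 × 2.433)
  = -6.177 / 11.3134 ≈ -0.546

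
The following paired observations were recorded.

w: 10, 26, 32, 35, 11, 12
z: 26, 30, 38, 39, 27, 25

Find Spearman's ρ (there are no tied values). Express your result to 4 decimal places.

0.8286

Rank w: 1, 4, 5, 6, 2, 3
Rank z: 2, 4, 5, 6, 3, 1
d = rank(w) − rank(z): -1, 0, 0, 0, -1, 2; Σd² = 6
ρ = 1 − 6Σd² / [n(n²−1)] = 1 − 6×6 / (6×35) = 1 − 36/210 ≈ 0.8286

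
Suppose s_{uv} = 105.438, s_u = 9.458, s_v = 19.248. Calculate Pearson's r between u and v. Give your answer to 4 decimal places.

0.5792

r = Cov(u,v) / (s_u · s_v) = 105.438 / (9.458 × 19.248)
  = 105.438 / 182.0476 ≈ 0.5792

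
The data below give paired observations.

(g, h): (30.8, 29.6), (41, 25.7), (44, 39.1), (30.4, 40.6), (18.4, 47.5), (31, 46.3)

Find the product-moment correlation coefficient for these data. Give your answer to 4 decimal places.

n = 6, Σg = 195.6, Σh = 228.8, Σg² = 6789.36, Σh² = 9113.76, Σgh = 7229.32
nΣgh − ΣgΣh = 43375.92 − 44753.28 = -1377.36
nΣg² − (Σg)² = 40736.16 − 38259.36 = 2476.8; nΣh² − (Σh)² = 54682.56 − 52349.44 = 2333.12
r = -1377.36 / √(2476.8 × 2333.12) = -1377.36 / 2403.8868 ≈ -0.5730

-0.5730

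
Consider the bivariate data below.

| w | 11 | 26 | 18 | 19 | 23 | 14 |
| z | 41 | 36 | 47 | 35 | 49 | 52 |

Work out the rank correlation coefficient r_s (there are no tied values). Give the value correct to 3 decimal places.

-0.314

Rank w: 1, 6, 3, 4, 5, 2
Rank z: 3, 2, 4, 1, 5, 6
d = rank(w) − rank(z): -2, 4, -1, 3, 0, -4; Σd² = 46
ρ = 1 − 6Σd² / [n(n²−1)] = 1 − 6×46 / (6×35) = 1 − 276/210 ≈ -0.314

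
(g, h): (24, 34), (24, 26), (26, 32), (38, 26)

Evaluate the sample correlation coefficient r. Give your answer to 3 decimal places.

-0.528

n = 4, Σg = 112, Σh = 118, Σg² = 3272, Σh² = 3532, Σgh = 3260
nΣgh − ΣgΣh = 13040 − 13216 = -176
nΣg² − (Σg)² = 13088 − 12544 = 544; nΣh² − (Σh)² = 14128 − 13924 = 204
r = -176 / √(544 × 204) = -176 / 333.1306 ≈ -0.528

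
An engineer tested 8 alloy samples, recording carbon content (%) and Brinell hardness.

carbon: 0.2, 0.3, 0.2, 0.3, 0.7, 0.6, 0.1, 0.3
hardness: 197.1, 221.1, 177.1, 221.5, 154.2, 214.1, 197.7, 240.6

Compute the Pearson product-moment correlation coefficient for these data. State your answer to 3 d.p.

-0.299

n = 8, Σx = 2.7, Σy = 1623.4, Σx² = 1.21, Σy² = 334750.38, Σxy = 535.97
nΣxy − ΣxΣy = 4287.76 − 4383.18 = -95.42
nΣx² − (Σx)² = 9.68 − 7.29 = 2.39; nΣy² − (Σy)² = 2678003.04 − 2635427.56 = 42575.48
r = -95.42 / √(2.39 × 42575.48) = -95.42 / 318.9912 ≈ -0.299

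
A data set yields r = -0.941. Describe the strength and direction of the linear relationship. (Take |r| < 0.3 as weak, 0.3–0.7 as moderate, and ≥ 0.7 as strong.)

strong negative

r = -0.941 < 0 so the relationship is negative.
|r| = 0.941, which falls in the strong range.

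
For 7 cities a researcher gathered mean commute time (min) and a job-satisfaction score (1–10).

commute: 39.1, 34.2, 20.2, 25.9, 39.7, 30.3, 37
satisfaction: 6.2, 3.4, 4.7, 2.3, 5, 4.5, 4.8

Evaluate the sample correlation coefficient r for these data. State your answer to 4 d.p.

n = 7, Σx = 226.4, Σy = 30.9, Σx² = 7640.48, Σy² = 145.67, Σxy = 1025.66
nΣxy − ΣxΣy = 7179.62 − 6995.76 = 183.86
nΣx² − (Σx)² = 53483.36 − 51256.96 = 2226.4; nΣy² − (Σy)² = 1019.69 − 954.81 = 64.88
r = 183.86 / √(2226.4 × 64.88) = 183.86 / 380.0642 ≈ 0.4838

0.4838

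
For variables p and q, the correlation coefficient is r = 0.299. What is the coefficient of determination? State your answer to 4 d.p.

r² = (0.299)² = 0.0894

0.0894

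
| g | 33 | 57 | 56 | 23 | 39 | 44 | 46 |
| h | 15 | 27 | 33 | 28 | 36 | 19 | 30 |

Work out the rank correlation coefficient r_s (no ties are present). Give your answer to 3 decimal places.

Rank g: 2, 7, 6, 1, 3, 4, 5
Rank h: 1, 3, 6, 4, 7, 2, 5
d = rank(g) − rank(h): 1, 4, 0, -3, -4, 2, 0; Σd² = 46
ρ = 1 − 6Σd² / [n(n²−1)] = 1 − 6×46 / (7×48) = 1 − 276/336 ≈ 0.179

0.179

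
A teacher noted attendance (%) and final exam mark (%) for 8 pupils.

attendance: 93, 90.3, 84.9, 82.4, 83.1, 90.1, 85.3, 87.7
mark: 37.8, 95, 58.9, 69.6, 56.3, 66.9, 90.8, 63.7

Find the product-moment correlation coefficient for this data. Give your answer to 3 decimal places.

n = 8, Σx = 696.8, Σy = 539, Σx² = 60791.86, Σy² = 38714.84, Σxy = 46867.5
nΣxy − ΣxΣy = 374940 − 375575.2 = -635.2
nΣx² − (Σx)² = 486334.88 − 485530.24 = 804.64; nΣy² − (Σy)² = 309718.72 − 290521 = 19197.72
r = -635.2 / √(804.64 × 19197.72) = -635.2 / 3930.2994 ≈ -0.162

-0.162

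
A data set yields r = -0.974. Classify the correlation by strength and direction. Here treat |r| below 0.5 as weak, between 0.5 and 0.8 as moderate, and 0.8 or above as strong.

strong negative

r = -0.974 < 0 so the relationship is negative.
|r| = 0.974, which falls in the strong range.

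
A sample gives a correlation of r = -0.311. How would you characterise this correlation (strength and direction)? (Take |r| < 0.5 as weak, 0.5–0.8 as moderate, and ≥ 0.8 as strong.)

weak negative

r = -0.311 < 0 so the relationship is negative.
|r| = 0.311, which falls in the weak range.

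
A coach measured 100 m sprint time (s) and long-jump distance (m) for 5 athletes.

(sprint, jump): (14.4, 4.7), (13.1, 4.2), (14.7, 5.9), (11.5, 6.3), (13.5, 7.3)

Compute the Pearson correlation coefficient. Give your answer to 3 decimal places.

n = 5, Σx = 67.2, Σy = 28.4, Σx² = 909.56, Σy² = 167.52, Σxy = 380.43
nΣxy − ΣxΣy = 1902.15 − 1908.48 = -6.33
nΣx² − (Σx)² = 4547.8 − 4515.84 = 31.96; nΣy² − (Σy)² = 837.6 − 806.56 = 31.04
r = -6.33 / √(31.96 × 31.04) = -6.33 / 31.4966 ≈ -0.201

-0.201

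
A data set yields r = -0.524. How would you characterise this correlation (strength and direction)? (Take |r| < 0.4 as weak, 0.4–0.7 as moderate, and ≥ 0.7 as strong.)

r = -0.524 < 0 so the relationship is negative.
|r| = 0.524, which falls in the moderate range.

moderate negative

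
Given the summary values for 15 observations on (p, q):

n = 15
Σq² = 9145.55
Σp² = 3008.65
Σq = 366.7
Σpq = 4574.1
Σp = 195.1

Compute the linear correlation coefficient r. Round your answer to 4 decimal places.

r = (nΣpq − ΣpΣq) / √[(nΣp² − (Σp)²)(nΣq² − (Σq)²)]
Numerator: 15×4574.1 − 195.1×366.7 = -2931.67
Denominator: √[(45129.75 − 38064.01)(137183.25 − 134468.89)] = √[7065.74 × 2714.36] = 4379.3792
r = -2931.67 / 4379.3792 ≈ -0.6694

-0.6694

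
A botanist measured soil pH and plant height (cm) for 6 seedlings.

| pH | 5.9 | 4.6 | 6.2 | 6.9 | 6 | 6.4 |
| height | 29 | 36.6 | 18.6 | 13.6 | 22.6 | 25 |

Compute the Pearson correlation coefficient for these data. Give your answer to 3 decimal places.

-0.907

n = 6, Σx = 36, Σy = 145.4, Σx² = 218.98, Σy² = 3847.24, Σxy = 844.22
nΣxy − ΣxΣy = 5065.32 − 5234.4 = -169.08
nΣx² − (Σx)² = 1313.88 − 1296 = 17.88; nΣy² − (Σy)² = 23083.44 − 21141.16 = 1942.28
r = -169.08 / √(17.88 × 1942.28) = -169.08 / 186.3544 ≈ -0.907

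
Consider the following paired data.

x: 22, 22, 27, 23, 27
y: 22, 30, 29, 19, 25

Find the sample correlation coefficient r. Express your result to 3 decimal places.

n = 5, Σx = 121, Σy = 125, Σx² = 2955, Σy² = 3211, Σxy = 3039
nΣxy − ΣxΣy = 15195 − 15125 = 70
nΣx² − (Σx)² = 14775 − 14641 = 134; nΣy² − (Σy)² = 16055 − 15625 = 430
r = 70 / √(134 × 430) = 70 / 240.0417 ≈ 0.292

0.292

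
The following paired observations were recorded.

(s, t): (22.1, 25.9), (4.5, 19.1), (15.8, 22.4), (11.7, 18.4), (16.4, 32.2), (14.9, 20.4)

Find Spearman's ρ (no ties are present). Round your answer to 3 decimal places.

Rank s: 6, 1, 4, 2, 5, 3
Rank t: 5, 2, 4, 1, 6, 3
d = rank(s) − rank(t): 1, -1, 0, 1, -1, 0; Σd² = 4
ρ = 1 − 6Σd² / [n(n²−1)] = 1 − 6×4 / (6×35) = 1 − 24/210 ≈ 0.886

0.886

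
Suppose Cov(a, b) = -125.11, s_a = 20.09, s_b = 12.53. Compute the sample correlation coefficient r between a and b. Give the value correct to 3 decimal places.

-0.497

r = Cov(a,b) / (s_a · s_b) = -125.11 / (20.09 × 12.53)
  = -125.11 / 251.7277 ≈ -0.497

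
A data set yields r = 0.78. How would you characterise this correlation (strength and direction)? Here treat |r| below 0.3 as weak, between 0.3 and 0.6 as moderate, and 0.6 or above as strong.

strong positive

r = 0.78 > 0 so the relationship is positive.
|r| = 0.78, which falls in the strong range.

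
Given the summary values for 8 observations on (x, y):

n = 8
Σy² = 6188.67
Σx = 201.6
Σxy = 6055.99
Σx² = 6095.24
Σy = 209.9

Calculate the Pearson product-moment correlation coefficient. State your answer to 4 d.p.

0.9217

r = (nΣxy − ΣxΣy) / √[(nΣx² − (Σx)²)(nΣy² − (Σy)²)]
Numerator: 8×6055.99 − 201.6×209.9 = 6132.08
Denominator: √[(48761.92 − 40642.56)(49509.36 − 44058.01)] = √[8119.36 × 5451.35] = 6652.9297
r = 6132.08 / 6652.9297 ≈ 0.9217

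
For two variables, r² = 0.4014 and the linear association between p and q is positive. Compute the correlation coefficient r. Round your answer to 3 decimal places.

|r| = √0.4014 = 0.634
The association is positive, so r = 0.634.

0.634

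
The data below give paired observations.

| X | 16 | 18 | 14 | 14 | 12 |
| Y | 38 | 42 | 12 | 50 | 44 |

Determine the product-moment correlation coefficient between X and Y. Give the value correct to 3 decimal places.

0.054

n = 5, ΣX = 74, ΣY = 186, ΣX² = 1116, ΣY² = 7788, ΣXY = 2760
nΣXY − ΣXΣY = 13800 − 13764 = 36
nΣX² − (ΣX)² = 5580 − 5476 = 104; nΣY² − (ΣY)² = 38940 − 34596 = 4344
r = 36 / √(104 × 4344) = 36 / 672.1428 ≈ 0.054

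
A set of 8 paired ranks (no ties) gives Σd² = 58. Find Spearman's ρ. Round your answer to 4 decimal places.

0.3095

ρ = 1 − 6Σd² / [n(n²−1)] = 1 − 6×58 / (8×63)
  = 1 − 348/504 = 1 − 0.69048 ≈ 0.3095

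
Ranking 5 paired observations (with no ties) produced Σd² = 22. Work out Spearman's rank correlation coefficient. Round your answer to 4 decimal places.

ρ = 1 − 6Σd² / [n(n²−1)] = 1 − 6×22 / (5×24)
  = 1 − 132/120 = 1 − 1.10000 ≈ -0.1000

-0.1000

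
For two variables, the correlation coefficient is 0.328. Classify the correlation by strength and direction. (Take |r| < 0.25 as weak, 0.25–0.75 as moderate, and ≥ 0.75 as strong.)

r = 0.328 > 0 so the relationship is positive.
|r| = 0.328, which falls in the moderate range.

moderate positive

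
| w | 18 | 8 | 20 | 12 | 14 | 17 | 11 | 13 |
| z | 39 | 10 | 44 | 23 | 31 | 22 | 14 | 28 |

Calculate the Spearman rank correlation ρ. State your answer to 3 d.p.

0.857

Rank w: 7, 1, 8, 3, 5, 6, 2, 4
Rank z: 7, 1, 8, 4, 6, 3, 2, 5
d = rank(w) − rank(z): 0, 0, 0, -1, -1, 3, 0, -1; Σd² = 12
ρ = 1 − 6Σd² / [n(n²−1)] = 1 − 6×12 / (8×63) = 1 − 72/504 ≈ 0.857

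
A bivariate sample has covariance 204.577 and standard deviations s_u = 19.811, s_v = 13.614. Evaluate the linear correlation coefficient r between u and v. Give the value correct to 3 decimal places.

r = Cov(u,v) / (s_u · s_v) = 204.577 / (19.811 × 13.614)
  = 204.577 / 269.7070 ≈ 0.759

0.759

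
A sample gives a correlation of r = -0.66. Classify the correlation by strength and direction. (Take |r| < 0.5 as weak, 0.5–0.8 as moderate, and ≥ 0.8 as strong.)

r = -0.66 < 0 so the relationship is negative.
|r| = 0.66, which falls in the moderate range.

moderate negative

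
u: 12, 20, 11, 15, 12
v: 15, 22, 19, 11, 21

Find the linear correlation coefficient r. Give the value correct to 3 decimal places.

0.209

n = 5, Σu = 70, Σv = 88, Σu² = 1034, Σv² = 1632, Σuv = 1246
nΣuv − ΣuΣv = 6230 − 6160 = 70
nΣu² − (Σu)² = 5170 − 4900 = 270; nΣv² − (Σv)² = 8160 − 7744 = 416
r = 70 / √(270 × 416) = 70 / 335.1418 ≈ 0.209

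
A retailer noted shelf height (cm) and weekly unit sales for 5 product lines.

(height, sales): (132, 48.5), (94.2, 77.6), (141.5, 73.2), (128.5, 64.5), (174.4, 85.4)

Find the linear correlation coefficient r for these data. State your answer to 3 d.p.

0.257

n = 5, Σx = 670.6, Σy = 349.2, Σx² = 93247.5, Σy² = 25185.66, Σxy = 47251.73
nΣxy − ΣxΣy = 236258.65 − 234173.52 = 2085.13
nΣx² − (Σx)² = 466237.5 − 449704.36 = 16533.14; nΣy² − (Σy)² = 125928.3 − 121940.64 = 3987.66
r = 2085.13 / √(16533.14 × 3987.66) = 2085.13 / 8119.6392 ≈ 0.257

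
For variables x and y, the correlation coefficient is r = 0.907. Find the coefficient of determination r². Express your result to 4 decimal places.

r² = (0.907)² = 0.8226

0.8226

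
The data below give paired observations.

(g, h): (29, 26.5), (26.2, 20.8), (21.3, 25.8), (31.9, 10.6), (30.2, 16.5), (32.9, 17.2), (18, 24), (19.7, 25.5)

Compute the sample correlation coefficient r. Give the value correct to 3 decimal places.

-0.717

n = 8, Σg = 209.2, Σh = 166.9, Σg² = 5705.28, Σh² = 3707.23, Σgh = 4199.67
nΣgh − ΣgΣh = 33597.36 − 34915.48 = -1318.12
nΣg² − (Σg)² = 45642.24 − 43764.64 = 1877.6; nΣh² − (Σh)² = 29657.84 − 27855.61 = 1802.23
r = -1318.12 / √(1877.6 × 1802.23) = -1318.12 / 1839.5290 ≈ -0.717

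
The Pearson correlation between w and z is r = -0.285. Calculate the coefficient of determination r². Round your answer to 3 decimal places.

0.081

r² = (-0.285)² = 0.081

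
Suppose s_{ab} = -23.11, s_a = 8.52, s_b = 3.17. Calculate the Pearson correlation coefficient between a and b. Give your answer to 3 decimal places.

-0.856

r = Cov(a,b) / (s_a · s_b) = -23.11 / (8.52 × 3.17)
  = -23.11 / 27.0084 ≈ -0.856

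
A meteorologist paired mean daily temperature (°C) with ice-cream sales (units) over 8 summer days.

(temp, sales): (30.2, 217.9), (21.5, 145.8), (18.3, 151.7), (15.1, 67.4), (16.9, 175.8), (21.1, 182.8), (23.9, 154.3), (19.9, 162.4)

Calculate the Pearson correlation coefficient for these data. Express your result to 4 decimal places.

n = 8, Σx = 166.9, Σy = 1258.1, Σx² = 3635.23, Σy² = 210797.43, Σxy = 27256.76
nΣxy − ΣxΣy = 218054.08 − 209976.89 = 8077.19
nΣx² − (Σx)² = 29081.84 − 27855.61 = 1226.23; nΣy² − (Σy)² = 1686379.44 − 1582815.61 = 103563.83
r = 8077.19 / √(1226.23 × 103563.83) = 8077.19 / 11269.1204 ≈ 0.7168

0.7168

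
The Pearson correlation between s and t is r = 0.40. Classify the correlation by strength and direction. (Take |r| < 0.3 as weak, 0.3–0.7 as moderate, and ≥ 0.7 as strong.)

r = 0.40 > 0 so the relationship is positive.
|r| = 0.40, which falls in the moderate range.

moderate positive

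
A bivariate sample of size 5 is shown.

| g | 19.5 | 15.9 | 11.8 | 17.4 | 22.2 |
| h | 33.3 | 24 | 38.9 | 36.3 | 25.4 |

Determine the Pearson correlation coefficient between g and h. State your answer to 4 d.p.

-0.5394

n = 5, Σg = 86.8, Σh = 157.9, Σg² = 1567.9, Σh² = 5160.95, Σgh = 2685.47
nΣgh − ΣgΣh = 13427.35 − 13705.72 = -278.37
nΣg² − (Σg)² = 7839.5 − 7534.24 = 305.26; nΣh² − (Σh)² = 25804.75 − 24932.41 = 872.34
r = -278.37 / √(305.26 × 872.34) = -278.37 / 516.0334 ≈ -0.5394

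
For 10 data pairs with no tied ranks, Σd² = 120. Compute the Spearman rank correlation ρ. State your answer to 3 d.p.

ρ = 1 − 6Σd² / [n(n²−1)] = 1 − 6×120 / (10×99)
  = 1 − 720/990 = 1 − 0.7273 ≈ 0.273

0.273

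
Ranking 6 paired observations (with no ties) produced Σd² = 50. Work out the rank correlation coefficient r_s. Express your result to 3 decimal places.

-0.429

ρ = 1 − 6Σd² / [n(n²−1)] = 1 − 6×50 / (6×35)
  = 1 − 300/210 = 1 − 1.4286 ≈ -0.429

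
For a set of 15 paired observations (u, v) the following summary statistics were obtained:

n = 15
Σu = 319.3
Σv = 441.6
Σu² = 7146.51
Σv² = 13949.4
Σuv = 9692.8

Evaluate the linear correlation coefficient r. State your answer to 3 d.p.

0.508

r = (nΣuv − ΣuΣv) / √[(nΣu² − (Σu)²)(nΣv² − (Σv)²)]
Numerator: 15×9692.8 − 319.3×441.6 = 4389.12
Denominator: √[(107197.65 − 101952.49)(209241 − 195010.56)] = √[5245.16 × 14230.44] = 8639.4985
r = 4389.12 / 8639.4985 ≈ 0.508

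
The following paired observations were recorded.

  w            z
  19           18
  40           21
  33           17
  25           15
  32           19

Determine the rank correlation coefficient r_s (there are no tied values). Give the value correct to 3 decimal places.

0.500

Rank w: 1, 5, 4, 2, 3
Rank z: 3, 5, 2, 1, 4
d = rank(w) − rank(z): -2, 0, 2, 1, -1; Σd² = 10
ρ = 1 − 6Σd² / [n(n²−1)] = 1 − 6×10 / (5×24) = 1 − 60/120 ≈ 0.500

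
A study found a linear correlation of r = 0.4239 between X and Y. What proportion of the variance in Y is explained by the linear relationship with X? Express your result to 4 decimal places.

r² = (0.4239)² = 0.1797

0.1797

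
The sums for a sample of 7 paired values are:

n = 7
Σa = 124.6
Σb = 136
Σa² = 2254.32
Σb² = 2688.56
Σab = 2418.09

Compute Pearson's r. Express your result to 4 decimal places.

r = (nΣab − ΣaΣb) / √[(nΣa² − (Σa)²)(nΣb² − (Σb)²)]
Numerator: 7×2418.09 − 124.6×136 = -18.97
Denominator: √[(15780.24 − 15525.16)(18819.92 − 18496)] = √[255.08 × 323.92] = 287.4465
r = -18.97 / 287.4465 ≈ -0.0660

-0.0660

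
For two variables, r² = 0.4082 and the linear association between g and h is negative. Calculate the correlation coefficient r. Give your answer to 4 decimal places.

|r| = √0.4082 = 0.6389
The association is negative, so r = −0.6389.

-0.6389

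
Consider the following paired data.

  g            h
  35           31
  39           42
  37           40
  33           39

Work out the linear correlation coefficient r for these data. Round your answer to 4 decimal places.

0.4811

n = 4, Σg = 144, Σh = 152, Σg² = 5204, Σh² = 5846, Σgh = 5490
nΣgh − ΣgΣh = 21960 − 21888 = 72
nΣg² − (Σg)² = 20816 − 20736 = 80; nΣh² − (Σh)² = 23384 − 23104 = 280
r = 72 / √(80 × 280) = 72 / 149.6663 ≈ 0.4811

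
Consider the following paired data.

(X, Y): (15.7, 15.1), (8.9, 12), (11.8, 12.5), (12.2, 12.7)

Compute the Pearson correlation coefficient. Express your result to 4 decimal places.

0.9407

n = 4, ΣX = 48.6, ΣY = 52.3, ΣX² = 613.78, ΣY² = 689.55, ΣXY = 646.31
nΣXY − ΣXΣY = 2585.24 − 2541.78 = 43.46
nΣX² − (ΣX)² = 2455.12 − 2361.96 = 93.16; nΣY² − (ΣY)² = 2758.2 − 2735.29 = 22.91
r = 43.46 / √(93.16 × 22.91) = 43.46 / 46.1984 ≈ 0.9407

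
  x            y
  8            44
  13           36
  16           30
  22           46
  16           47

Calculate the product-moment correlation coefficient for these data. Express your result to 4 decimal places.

0.1270

n = 5, Σx = 75, Σy = 203, Σx² = 1229, Σy² = 8457, Σxy = 3064
nΣxy − ΣxΣy = 15320 − 15225 = 95
nΣx² − (Σx)² = 6145 − 5625 = 520; nΣy² − (Σy)² = 42285 − 41209 = 1076
r = 95 / √(520 × 1076) = 95 / 748.0107 ≈ 0.1270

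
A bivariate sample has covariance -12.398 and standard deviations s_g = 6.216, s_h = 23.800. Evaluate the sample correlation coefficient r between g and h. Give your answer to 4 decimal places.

-0.0838

r = Cov(g,h) / (s_g · s_h) = -12.398 / (6.216 × 23.800)
  = -12.398 / 147.9408 ≈ -0.0838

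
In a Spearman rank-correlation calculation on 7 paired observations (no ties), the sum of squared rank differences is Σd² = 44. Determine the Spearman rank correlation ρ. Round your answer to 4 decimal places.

ρ = 1 − 6Σd² / [n(n²−1)] = 1 − 6×44 / (7×48)
  = 1 − 264/336 = 1 − 0.78571 ≈ 0.2143

0.2143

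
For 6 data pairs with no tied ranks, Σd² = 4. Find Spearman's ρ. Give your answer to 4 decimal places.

0.8857

ρ = 1 − 6Σd² / [n(n²−1)] = 1 − 6×4 / (6×35)
  = 1 − 24/210 = 1 − 0.11429 ≈ 0.8857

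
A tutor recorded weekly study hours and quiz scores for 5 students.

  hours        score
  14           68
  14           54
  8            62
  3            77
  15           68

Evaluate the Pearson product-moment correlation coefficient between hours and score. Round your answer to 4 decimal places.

-0.5591

n = 5, Σx = 54, Σy = 329, Σx² = 690, Σy² = 21937, Σxy = 3455
nΣxy − ΣxΣy = 17275 − 17766 = -491
nΣx² − (Σx)² = 3450 − 2916 = 534; nΣy² − (Σy)² = 109685 − 108241 = 1444
r = -491 / √(534 × 1444) = -491 / 878.1207 ≈ -0.5591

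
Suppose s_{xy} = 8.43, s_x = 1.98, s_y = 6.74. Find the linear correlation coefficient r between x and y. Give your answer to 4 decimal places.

0.6317

r = Cov(x,y) / (s_x · s_y) = 8.43 / (1.98 × 6.74)
  = 8.43 / 13.3452 ≈ 0.6317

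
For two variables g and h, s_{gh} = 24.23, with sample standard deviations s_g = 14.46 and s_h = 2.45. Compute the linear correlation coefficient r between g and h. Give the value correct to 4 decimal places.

r = Cov(g,h) / (s_g · s_h) = 24.23 / (14.46 × 2.45)
  = 24.23 / 35.4270 ≈ 0.6839

0.6839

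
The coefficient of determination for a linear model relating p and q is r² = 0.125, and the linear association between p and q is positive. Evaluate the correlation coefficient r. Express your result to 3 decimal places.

0.354

|r| = √0.125 = 0.354
The association is positive, so r = 0.354.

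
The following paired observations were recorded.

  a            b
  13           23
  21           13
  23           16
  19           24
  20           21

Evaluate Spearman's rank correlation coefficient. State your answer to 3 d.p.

Rank a: 1, 4, 5, 2, 3
Rank b: 4, 1, 2, 5, 3
d = rank(a) − rank(b): -3, 3, 3, -3, 0; Σd² = 36
ρ = 1 − 6Σd² / [n(n²−1)] = 1 − 6×36 / (5×24) = 1 − 216/120 ≈ -0.800

-0.800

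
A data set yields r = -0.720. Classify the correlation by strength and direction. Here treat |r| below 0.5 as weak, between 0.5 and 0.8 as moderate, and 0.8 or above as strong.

moderate negative

r = -0.720 < 0 so the relationship is negative.
|r| = 0.720, which falls in the moderate range.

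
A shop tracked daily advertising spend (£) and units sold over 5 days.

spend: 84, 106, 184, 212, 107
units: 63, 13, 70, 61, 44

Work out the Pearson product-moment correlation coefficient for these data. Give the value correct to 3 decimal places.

0.469

n = 5, Σx = 693, Σy = 251, Σx² = 108541, Σy² = 14695, Σxy = 37190
nΣxy − ΣxΣy = 185950 − 173943 = 12007
nΣx² − (Σx)² = 542705 − 480249 = 62456; nΣy² − (Σy)² = 73475 − 63001 = 10474
r = 12007 / √(62456 × 10474) = 12007 / 25576.6328 ≈ 0.469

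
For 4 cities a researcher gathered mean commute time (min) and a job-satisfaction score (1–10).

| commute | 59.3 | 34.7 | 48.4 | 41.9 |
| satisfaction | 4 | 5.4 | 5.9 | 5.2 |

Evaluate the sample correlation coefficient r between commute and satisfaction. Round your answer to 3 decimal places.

n = 4, Σx = 184.3, Σy = 20.5, Σx² = 8818.75, Σy² = 107.01, Σxy = 928.02
nΣxy − ΣxΣy = 3712.08 − 3778.15 = -66.07
nΣx² − (Σx)² = 35275 − 33966.49 = 1308.51; nΣy² − (Σy)² = 428.04 − 420.25 = 7.79
r = -66.07 / √(1308.51 × 7.79) = -66.07 / 100.9618 ≈ -0.654

-0.654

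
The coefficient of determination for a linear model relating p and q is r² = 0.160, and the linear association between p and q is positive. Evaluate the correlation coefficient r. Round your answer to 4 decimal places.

|r| = √0.160 = 0.4000
The association is positive, so r = 0.4000.

0.4000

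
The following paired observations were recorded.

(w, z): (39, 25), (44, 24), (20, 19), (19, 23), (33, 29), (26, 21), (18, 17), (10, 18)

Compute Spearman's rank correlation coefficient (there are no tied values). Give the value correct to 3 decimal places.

Rank w: 7, 8, 4, 3, 6, 5, 2, 1
Rank z: 7, 6, 3, 5, 8, 4, 1, 2
d = rank(w) − rank(z): 0, 2, 1, -2, -2, 1, 1, -1; Σd² = 16
ρ = 1 − 6Σd² / [n(n²−1)] = 1 − 6×16 / (8×63) = 1 − 96/504 ≈ 0.810

0.810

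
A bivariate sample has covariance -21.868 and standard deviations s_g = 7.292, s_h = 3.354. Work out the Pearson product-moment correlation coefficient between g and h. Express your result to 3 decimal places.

r = Cov(g,h) / (s_g · s_h) = -21.868 / (7.292 × 3.354)
  = -21.868 / 24.4574 ≈ -0.894

-0.894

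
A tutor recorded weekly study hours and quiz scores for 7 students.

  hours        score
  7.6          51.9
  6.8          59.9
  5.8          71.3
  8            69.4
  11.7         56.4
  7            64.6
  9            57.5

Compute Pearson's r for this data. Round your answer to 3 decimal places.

n = 7, Σx = 55.9, Σy = 431, Σx² = 468.53, Σy² = 26842.04, Σxy = 3400.08
nΣxy − ΣxΣy = 23800.56 − 24092.9 = -292.34
nΣx² − (Σx)² = 3279.71 − 3124.81 = 154.9; nΣy² − (Σy)² = 187894.28 − 185761 = 2133.28
r = -292.34 / √(154.9 × 2133.28) = -292.34 / 574.8435 ≈ -0.509

-0.509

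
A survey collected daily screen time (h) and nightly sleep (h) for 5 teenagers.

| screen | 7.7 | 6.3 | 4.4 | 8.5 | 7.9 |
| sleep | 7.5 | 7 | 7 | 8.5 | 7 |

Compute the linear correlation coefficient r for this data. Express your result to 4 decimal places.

n = 5, Σx = 34.8, Σy = 37, Σx² = 253, Σy² = 275.5, Σxy = 260.2
nΣxy − ΣxΣy = 1301 − 1287.6 = 13.4
nΣx² − (Σx)² = 1265 − 1211.04 = 53.96; nΣy² − (Σy)² = 1377.5 − 1369 = 8.5
r = 13.4 / √(53.96 × 8.5) = 13.4 / 21.4163 ≈ 0.6257

0.6257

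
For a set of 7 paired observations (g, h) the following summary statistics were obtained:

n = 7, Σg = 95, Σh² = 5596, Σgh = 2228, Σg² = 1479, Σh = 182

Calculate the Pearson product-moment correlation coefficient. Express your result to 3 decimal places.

-0.598

r = (nΣgh − ΣgΣh) / √[(nΣg² − (Σg)²)(nΣh² − (Σh)²)]
Numerator: 7×2228 − 95×182 = -1694
Denominator: √[(10353 − 9025)(39172 − 33124)] = √[1328 × 6048] = 2834.0332
r = -1694 / 2834.0332 ≈ -0.598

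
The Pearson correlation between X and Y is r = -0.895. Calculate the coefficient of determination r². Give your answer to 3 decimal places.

0.801

r² = (-0.895)² = 0.801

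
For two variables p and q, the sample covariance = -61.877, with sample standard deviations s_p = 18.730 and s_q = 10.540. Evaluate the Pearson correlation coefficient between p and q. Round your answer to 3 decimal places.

-0.313

r = Cov(p,q) / (s_p · s_q) = -61.877 / (18.730 × 10.540)
  = -61.877 / 197.4142 ≈ -0.313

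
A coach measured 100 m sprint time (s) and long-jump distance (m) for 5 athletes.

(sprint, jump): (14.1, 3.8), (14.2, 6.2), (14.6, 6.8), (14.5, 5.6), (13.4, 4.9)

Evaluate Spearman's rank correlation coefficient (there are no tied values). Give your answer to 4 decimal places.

Rank sprint: 2, 3, 5, 4, 1
Rank jump: 1, 4, 5, 3, 2
d = rank(sprint) − rank(jump): 1, -1, 0, 1, -1; Σd² = 4
ρ = 1 − 6Σd² / [n(n²−1)] = 1 − 6×4 / (5×24) = 1 − 24/120 ≈ 0.8000

0.8000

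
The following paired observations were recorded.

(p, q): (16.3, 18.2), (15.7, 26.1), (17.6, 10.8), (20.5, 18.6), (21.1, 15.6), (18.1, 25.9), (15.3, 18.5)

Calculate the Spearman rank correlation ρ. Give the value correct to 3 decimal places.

-0.250

Rank p: 3, 2, 4, 6, 7, 5, 1
Rank q: 3, 7, 1, 5, 2, 6, 4
d = rank(p) − rank(q): 0, -5, 3, 1, 5, -1, -3; Σd² = 70
ρ = 1 − 6Σd² / [n(n²−1)] = 1 − 6×70 / (7×48) = 1 − 420/336 ≈ -0.250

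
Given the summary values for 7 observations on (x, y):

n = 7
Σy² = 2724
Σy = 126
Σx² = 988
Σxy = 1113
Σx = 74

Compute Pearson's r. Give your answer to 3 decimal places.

-0.715

r = (nΣxy − ΣxΣy) / √[(nΣx² − (Σx)²)(nΣy² − (Σy)²)]
Numerator: 7×1113 − 74×126 = -1533
Denominator: √[(6916 − 5476)(19068 − 15876)] = √[1440 × 3192] = 2143.9403
r = -1533 / 2143.9403 ≈ -0.715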